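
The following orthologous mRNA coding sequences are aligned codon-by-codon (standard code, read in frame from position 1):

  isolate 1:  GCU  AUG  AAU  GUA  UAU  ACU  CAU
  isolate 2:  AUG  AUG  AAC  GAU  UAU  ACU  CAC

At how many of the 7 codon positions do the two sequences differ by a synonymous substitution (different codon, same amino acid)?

2

Codon 1: GCU Ala / AUG Met — nonsynonymous.
Codon 2: AUG Met / AUG Met — identical.
Codon 3: AAU Asn / AAC Asn — synonymous.
Codon 4: GUA Val / GAU Asp — nonsynonymous.
Codon 5: UAU Tyr / UAU Tyr — identical.
Codon 6: ACU Thr / ACU Thr — identical.
Codon 7: CAU His / CAC His — synonymous.
Synonymous differences: 2.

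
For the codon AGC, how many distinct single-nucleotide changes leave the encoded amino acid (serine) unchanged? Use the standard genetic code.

1

Position 1: none → 0 synonymous.
Position 2: none → 0 synonymous.
Position 3: AGU → 1 synonymous.
Total: 0 + 0 + 1 = 1.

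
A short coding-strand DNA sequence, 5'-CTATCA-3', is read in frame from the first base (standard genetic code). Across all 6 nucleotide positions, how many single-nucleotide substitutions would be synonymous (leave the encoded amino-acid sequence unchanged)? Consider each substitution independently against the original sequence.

7

Codon 1 (CTA, Leu): 4 synonymous substitutions.
Codon 2 (TCA, Ser): 3 synonymous substitutions.
Total: 4 + 3 = 7.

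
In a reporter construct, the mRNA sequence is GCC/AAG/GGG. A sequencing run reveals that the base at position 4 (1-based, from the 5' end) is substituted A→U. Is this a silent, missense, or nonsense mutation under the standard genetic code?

nonsense

Position 4 falls in codon 2: AAG → Lys.
After the substitution the codon is UAG → Stop.
The new codon is a stop codon, so this is a nonsense mutation.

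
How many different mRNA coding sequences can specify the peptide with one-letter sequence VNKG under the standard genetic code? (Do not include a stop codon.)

Val: 4 codons.
Asn: 2 codons.
Lys: 2 codons.
Gly: 4 codons.
4 × 2 × 2 × 4 = 64.

64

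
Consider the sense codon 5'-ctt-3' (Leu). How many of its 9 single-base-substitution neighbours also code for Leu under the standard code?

3

Position 1: none → 0 synonymous.
Position 2: none → 0 synonymous.
Position 3: CTC, CTA, CTG → 3 synonymous.
Total: 0 + 0 + 3 = 3.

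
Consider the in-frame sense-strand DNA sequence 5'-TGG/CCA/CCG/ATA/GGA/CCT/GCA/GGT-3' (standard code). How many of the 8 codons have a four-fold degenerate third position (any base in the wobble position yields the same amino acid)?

Codon 1 TGG (Trp): third position 1-fold.
Codon 2 CCA (Pro): third position 4-fold.
Codon 3 CCG (Pro): third position 4-fold.
Codon 4 ATA (Ile): third position 3-fold.
Codon 5 GGA (Gly): third position 4-fold.
Codon 6 CCT (Pro): third position 4-fold.
Codon 7 GCA (Ala): third position 4-fold.
Codon 8 GGT (Gly): third position 4-fold.
Four-fold degenerate third positions: 6.

6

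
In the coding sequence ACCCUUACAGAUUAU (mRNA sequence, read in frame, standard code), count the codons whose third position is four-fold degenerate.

Codon 1 ACC (Thr): third position 4-fold.
Codon 2 CUU (Leu): third position 4-fold.
Codon 3 ACA (Thr): third position 4-fold.
Codon 4 GAU (Asp): third position 2-fold.
Codon 5 UAU (Tyr): third position 2-fold.
Four-fold degenerate third positions: 3.

3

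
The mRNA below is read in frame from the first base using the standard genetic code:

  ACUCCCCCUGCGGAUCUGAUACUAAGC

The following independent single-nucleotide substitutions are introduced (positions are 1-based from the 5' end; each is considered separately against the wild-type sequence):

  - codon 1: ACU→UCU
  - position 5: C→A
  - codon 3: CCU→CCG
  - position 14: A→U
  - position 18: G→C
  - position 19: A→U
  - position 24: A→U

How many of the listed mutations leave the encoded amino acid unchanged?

3

Codon 1: ACU (Thr) → UCU (Ser) — missense.
Codon 2: CCC (Pro) → CAC (His) — missense.
Codon 3: CCU (Pro) → CCG (Pro) — synonymous.
Codon 5: GAU (Asp) → GUU (Val) — missense.
Codon 6: CUG (Leu) → CUC (Leu) — synonymous.
Codon 7: AUA (Ile) → UUA (Leu) — missense.
Codon 8: CUA (Leu) → CUU (Leu) — synonymous.
Synonymous: 3 of 7.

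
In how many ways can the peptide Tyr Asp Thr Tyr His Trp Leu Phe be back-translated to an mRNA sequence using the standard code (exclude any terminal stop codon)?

768

Tyr: 2 codons.
Asp: 2 codons.
Thr: 4 codons.
Tyr: 2 codons.
His: 2 codons.
Trp: 1 codon.
Leu: 6 codons.
Phe: 2 codons.
2 × 2 × 4 × 2 × 2 × 1 × 6 × 2 = 768.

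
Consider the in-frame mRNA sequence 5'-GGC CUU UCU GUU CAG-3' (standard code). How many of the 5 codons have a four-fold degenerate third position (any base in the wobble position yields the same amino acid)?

Codon 1 GGC (Gly): third position 4-fold.
Codon 2 CUU (Leu): third position 4-fold.
Codon 3 UCU (Ser): third position 4-fold.
Codon 4 GUU (Val): third position 4-fold.
Codon 5 CAG (Gln): third position 2-fold.
Four-fold degenerate third positions: 4.

4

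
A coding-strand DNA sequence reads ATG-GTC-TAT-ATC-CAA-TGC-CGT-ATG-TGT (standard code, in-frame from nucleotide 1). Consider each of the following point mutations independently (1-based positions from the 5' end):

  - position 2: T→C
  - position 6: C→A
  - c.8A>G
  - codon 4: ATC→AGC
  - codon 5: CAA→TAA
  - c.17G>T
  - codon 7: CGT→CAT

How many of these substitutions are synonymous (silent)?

Codon 1: ATG (Met) → ACG (Thr) — missense.
Codon 2: GTC (Val) → GTA (Val) — synonymous.
Codon 3: TAT (Tyr) → TGT (Cys) — missense.
Codon 4: ATC (Ile) → AGC (Ser) — missense.
Codon 5: CAA (Gln) → TAA (Stop) — nonsense.
Codon 6: TGC (Cys) → TTC (Phe) — missense.
Codon 7: CGT (Arg) → CAT (His) — missense.
Synonymous: 1 of 7.

1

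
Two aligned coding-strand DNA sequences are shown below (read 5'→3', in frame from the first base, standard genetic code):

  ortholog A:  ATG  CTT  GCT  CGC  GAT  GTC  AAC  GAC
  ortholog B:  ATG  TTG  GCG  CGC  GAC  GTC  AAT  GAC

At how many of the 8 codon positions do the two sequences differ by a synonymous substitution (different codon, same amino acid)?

Codon 1: ATG Met / ATG Met — identical.
Codon 2: CTT Leu / TTG Leu — synonymous.
Codon 3: GCT Ala / GCG Ala — synonymous.
Codon 4: CGC Arg / CGC Arg — identical.
Codon 5: GAT Asp / GAC Asp — synonymous.
Codon 6: GTC Val / GTC Val — identical.
Codon 7: AAC Asn / AAT Asn — synonymous.
Codon 8: GAC Asp / GAC Asp — identical.
Synonymous differences: 4.

4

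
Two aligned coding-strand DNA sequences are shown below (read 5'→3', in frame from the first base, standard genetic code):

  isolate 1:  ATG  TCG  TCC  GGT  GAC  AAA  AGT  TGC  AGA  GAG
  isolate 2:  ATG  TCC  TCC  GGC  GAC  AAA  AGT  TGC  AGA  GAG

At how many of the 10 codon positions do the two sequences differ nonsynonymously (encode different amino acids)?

0

Codon 1: ATG Met / ATG Met — identical.
Codon 2: TCG Ser / TCC Ser — synonymous.
Codon 3: TCC Ser / TCC Ser — identical.
Codon 4: GGT Gly / GGC Gly — synonymous.
Codon 5: GAC Asp / GAC Asp — identical.
Codon 6: AAA Lys / AAA Lys — identical.
Codon 7: AGT Ser / AGT Ser — identical.
Codon 8: TGC Cys / TGC Cys — identical.
Codon 9: AGA Arg / AGA Arg — identical.
Codon 10: GAG Glu / GAG Glu — identical.
Nonsynonymous differences: 0.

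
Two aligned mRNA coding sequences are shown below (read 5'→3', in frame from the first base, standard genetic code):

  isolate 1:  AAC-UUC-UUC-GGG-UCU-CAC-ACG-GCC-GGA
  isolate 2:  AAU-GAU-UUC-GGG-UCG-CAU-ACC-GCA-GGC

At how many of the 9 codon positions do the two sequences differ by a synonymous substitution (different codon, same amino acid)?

Codon 1: AAC Asn / AAU Asn — synonymous.
Codon 2: UUC Phe / GAU Asp — nonsynonymous.
Codon 3: UUC Phe / UUC Phe — identical.
Codon 4: GGG Gly / GGG Gly — identical.
Codon 5: UCU Ser / UCG Ser — synonymous.
Codon 6: CAC His / CAU His — synonymous.
Codon 7: ACG Thr / ACC Thr — synonymous.
Codon 8: GCC Ala / GCA Ala — synonymous.
Codon 9: GGA Gly / GGC Gly — synonymous.
Synonymous differences: 6.

6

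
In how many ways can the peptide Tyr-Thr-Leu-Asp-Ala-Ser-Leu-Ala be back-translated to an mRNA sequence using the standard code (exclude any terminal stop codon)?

Tyr: 2 codons.
Thr: 4 codons.
Leu: 6 codons.
Asp: 2 codons.
Ala: 4 codons.
Ser: 6 codons.
Leu: 6 codons.
Ala: 4 codons.
2 × 4 × 6 × 2 × 4 × 6 × 6 × 4 = 55296.

55296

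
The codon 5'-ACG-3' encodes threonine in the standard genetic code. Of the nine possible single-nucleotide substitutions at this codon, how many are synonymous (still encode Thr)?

3

Position 1: none → 0 synonymous.
Position 2: none → 0 synonymous.
Position 3: ACU, ACC, ACA → 3 synonymous.
Total: 0 + 0 + 3 = 3.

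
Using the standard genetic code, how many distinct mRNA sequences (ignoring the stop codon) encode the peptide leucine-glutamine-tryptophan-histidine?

24

Leu: 6 codons.
Gln: 2 codons.
Trp: 1 codon.
His: 2 codons.
6 × 2 × 1 × 2 = 24.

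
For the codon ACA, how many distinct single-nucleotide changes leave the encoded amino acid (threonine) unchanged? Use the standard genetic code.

3

Position 1: none → 0 synonymous.
Position 2: none → 0 synonymous.
Position 3: ACU, ACC, ACG → 3 synonymous.
Total: 0 + 0 + 3 = 3.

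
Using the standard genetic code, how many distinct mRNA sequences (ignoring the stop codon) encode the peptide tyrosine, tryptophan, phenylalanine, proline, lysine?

Tyr: 2 codons.
Trp: 1 codon.
Phe: 2 codons.
Pro: 4 codons.
Lys: 2 codons.
2 × 1 × 2 × 4 × 2 = 32.

32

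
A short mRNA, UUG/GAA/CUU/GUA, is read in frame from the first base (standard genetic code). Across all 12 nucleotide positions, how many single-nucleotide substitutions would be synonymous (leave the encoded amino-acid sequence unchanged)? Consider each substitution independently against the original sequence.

9

Codon 1 (UUG, Leu): 2 synonymous substitutions.
Codon 2 (GAA, Glu): 1 synonymous substitution.
Codon 3 (CUU, Leu): 3 synonymous substitutions.
Codon 4 (GUA, Val): 3 synonymous substitutions.
Total: 2 + 1 + 3 + 3 = 9.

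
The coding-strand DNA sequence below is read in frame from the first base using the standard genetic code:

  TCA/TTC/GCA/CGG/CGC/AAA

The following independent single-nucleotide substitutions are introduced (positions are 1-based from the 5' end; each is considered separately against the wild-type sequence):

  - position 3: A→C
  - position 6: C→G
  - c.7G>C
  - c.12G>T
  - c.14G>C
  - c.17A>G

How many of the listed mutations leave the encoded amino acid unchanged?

Codon 1: TCA (Ser) → TCC (Ser) — synonymous.
Codon 2: TTC (Phe) → TTG (Leu) — missense.
Codon 3: GCA (Ala) → CCA (Pro) — missense.
Codon 4: CGG (Arg) → CGT (Arg) — synonymous.
Codon 5: CGC (Arg) → CCC (Pro) — missense.
Codon 6: AAA (Lys) → AGA (Arg) — missense.
Synonymous: 2 of 6.

2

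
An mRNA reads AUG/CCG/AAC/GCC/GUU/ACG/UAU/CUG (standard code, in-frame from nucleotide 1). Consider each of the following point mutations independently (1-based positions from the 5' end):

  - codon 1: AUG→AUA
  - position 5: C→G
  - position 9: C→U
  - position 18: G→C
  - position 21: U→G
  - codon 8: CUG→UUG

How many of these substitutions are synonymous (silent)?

Codon 1: AUG (Met) → AUA (Ile) — missense.
Codon 2: CCG (Pro) → CGG (Arg) — missense.
Codon 3: AAC (Asn) → AAU (Asn) — synonymous.
Codon 6: ACG (Thr) → ACC (Thr) — synonymous.
Codon 7: UAU (Tyr) → UAG (Stop) — nonsense.
Codon 8: CUG (Leu) → UUG (Leu) — synonymous.
Synonymous: 3 of 6.

3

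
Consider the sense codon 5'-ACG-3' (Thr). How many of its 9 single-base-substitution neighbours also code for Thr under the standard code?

Position 1: none → 0 synonymous.
Position 2: none → 0 synonymous.
Position 3: ACU, ACC, ACA → 3 synonymous.
Total: 0 + 0 + 3 = 3.

3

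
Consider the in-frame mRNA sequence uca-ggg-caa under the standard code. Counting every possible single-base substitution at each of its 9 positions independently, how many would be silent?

7

Codon 1 (UCA, Ser): 3 synonymous substitutions.
Codon 2 (GGG, Gly): 3 synonymous substitutions.
Codon 3 (CAA, Gln): 1 synonymous substitution.
Total: 3 + 3 + 1 = 7.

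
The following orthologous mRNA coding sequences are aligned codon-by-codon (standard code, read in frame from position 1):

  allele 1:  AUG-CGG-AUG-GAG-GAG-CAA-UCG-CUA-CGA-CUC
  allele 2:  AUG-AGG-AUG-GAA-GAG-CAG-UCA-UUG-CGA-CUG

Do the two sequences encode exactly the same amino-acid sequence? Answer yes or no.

yes

Codon 1: AUG Met / AUG Met — identical.
Codon 2: CGG Arg / AGG Arg — synonymous.
Codon 3: AUG Met / AUG Met — identical.
Codon 4: GAG Glu / GAA Glu — synonymous.
Codon 5: GAG Glu / GAG Glu — identical.
Codon 6: CAA Gln / CAG Gln — synonymous.
Codon 7: UCG Ser / UCA Ser — synonymous.
Codon 8: CUA Leu / UUG Leu — synonymous.
Codon 9: CGA Arg / CGA Arg — identical.
Codon 10: CUC Leu / CUG Leu — synonymous.
Nonsynonymous differences: 0 → same protein.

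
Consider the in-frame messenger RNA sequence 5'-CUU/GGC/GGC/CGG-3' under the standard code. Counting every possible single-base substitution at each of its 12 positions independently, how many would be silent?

Codon 1 (CUU, Leu): 3 synonymous substitutions.
Codon 2 (GGC, Gly): 3 synonymous substitutions.
Codon 3 (GGC, Gly): 3 synonymous substitutions.
Codon 4 (CGG, Arg): 4 synonymous substitutions.
Total: 3 + 3 + 3 + 4 = 13.

13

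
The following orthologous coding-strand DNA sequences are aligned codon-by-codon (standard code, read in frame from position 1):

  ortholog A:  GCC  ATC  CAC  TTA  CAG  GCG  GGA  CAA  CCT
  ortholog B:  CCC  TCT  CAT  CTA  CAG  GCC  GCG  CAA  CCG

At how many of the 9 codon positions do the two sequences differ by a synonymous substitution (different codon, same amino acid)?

4

Codon 1: GCC Ala / CCC Pro — nonsynonymous.
Codon 2: ATC Ile / TCT Ser — nonsynonymous.
Codon 3: CAC His / CAT His — synonymous.
Codon 4: TTA Leu / CTA Leu — synonymous.
Codon 5: CAG Gln / CAG Gln — identical.
Codon 6: GCG Ala / GCC Ala — synonymous.
Codon 7: GGA Gly / GCG Ala — nonsynonymous.
Codon 8: CAA Gln / CAA Gln — identical.
Codon 9: CCT Pro / CCG Pro — synonymous.
Synonymous differences: 4.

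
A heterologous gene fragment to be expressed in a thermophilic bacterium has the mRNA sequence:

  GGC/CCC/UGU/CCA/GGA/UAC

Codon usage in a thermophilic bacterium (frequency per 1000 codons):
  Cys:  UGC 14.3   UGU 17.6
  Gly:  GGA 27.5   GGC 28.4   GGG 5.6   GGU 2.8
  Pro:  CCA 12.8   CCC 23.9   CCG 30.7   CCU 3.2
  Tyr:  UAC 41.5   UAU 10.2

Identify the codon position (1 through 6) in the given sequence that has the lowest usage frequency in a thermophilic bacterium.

4

Codon 1 GGC (Gly): 28.4 per 1000.
Codon 2 CCC (Pro): 23.9 per 1000.
Codon 3 UGU (Cys): 17.6 per 1000.
Codon 4 CCA (Pro): 12.8 per 1000.
Codon 5 GGA (Gly): 27.5 per 1000.
Codon 6 UAC (Tyr): 41.5 per 1000.
Lowest frequency is 12.8 at codon 4.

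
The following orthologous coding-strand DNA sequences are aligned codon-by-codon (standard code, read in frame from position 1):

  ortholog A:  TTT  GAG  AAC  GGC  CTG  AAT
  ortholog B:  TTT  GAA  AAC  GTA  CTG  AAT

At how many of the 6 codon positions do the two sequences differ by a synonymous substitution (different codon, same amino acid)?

Codon 1: TTT Phe / TTT Phe — identical.
Codon 2: GAG Glu / GAA Glu — synonymous.
Codon 3: AAC Asn / AAC Asn — identical.
Codon 4: GGC Gly / GTA Val — nonsynonymous.
Codon 5: CTG Leu / CTG Leu — identical.
Codon 6: AAT Asn / AAT Asn — identical.
Synonymous differences: 1.

1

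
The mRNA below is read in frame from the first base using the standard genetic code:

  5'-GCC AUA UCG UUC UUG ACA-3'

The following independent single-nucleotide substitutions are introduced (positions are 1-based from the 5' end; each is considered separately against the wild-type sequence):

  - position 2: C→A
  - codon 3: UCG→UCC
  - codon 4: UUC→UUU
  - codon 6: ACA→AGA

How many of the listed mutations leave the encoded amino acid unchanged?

Codon 1: GCC (Ala) → GAC (Asp) — missense.
Codon 3: UCG (Ser) → UCC (Ser) — synonymous.
Codon 4: UUC (Phe) → UUU (Phe) — synonymous.
Codon 6: ACA (Thr) → AGA (Arg) — missense.
Synonymous: 2 of 4.

2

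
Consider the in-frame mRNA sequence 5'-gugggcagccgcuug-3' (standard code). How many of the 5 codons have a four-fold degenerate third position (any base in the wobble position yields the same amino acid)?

3

Codon 1 GUG (Val): third position 4-fold.
Codon 2 GGC (Gly): third position 4-fold.
Codon 3 AGC (Ser): third position 2-fold.
Codon 4 CGC (Arg): third position 4-fold.
Codon 5 UUG (Leu): third position 2-fold.
Four-fold degenerate third positions: 3.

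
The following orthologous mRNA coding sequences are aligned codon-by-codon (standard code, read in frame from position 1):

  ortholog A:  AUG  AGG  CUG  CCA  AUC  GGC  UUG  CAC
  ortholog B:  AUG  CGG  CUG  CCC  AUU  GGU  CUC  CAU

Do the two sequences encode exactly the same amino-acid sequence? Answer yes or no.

yes

Codon 1: AUG Met / AUG Met — identical.
Codon 2: AGG Arg / CGG Arg — synonymous.
Codon 3: CUG Leu / CUG Leu — identical.
Codon 4: CCA Pro / CCC Pro — synonymous.
Codon 5: AUC Ile / AUU Ile — synonymous.
Codon 6: GGC Gly / GGU Gly — synonymous.
Codon 7: UUG Leu / CUC Leu — synonymous.
Codon 8: CAC His / CAU His — synonymous.
Nonsynonymous differences: 0 → same protein.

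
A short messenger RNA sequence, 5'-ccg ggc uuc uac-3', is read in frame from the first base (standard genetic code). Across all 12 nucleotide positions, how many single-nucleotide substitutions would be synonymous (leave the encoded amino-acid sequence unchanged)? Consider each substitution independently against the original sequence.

8

Codon 1 (CCG, Pro): 3 synonymous substitutions.
Codon 2 (GGC, Gly): 3 synonymous substitutions.
Codon 3 (UUC, Phe): 1 synonymous substitution.
Codon 4 (UAC, Tyr): 1 synonymous substitution.
Total: 3 + 3 + 1 + 1 = 8.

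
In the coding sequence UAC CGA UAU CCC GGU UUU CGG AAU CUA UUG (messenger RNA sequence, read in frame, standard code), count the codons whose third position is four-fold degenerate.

5

Codon 1 UAC (Tyr): third position 2-fold.
Codon 2 CGA (Arg): third position 4-fold.
Codon 3 UAU (Tyr): third position 2-fold.
Codon 4 CCC (Pro): third position 4-fold.
Codon 5 GGU (Gly): third position 4-fold.
Codon 6 UUU (Phe): third position 2-fold.
Codon 7 CGG (Arg): third position 4-fold.
Codon 8 AAU (Asn): third position 2-fold.
Codon 9 CUA (Leu): third position 4-fold.
Codon 10 UUG (Leu): third position 2-fold.
Four-fold degenerate third positions: 5.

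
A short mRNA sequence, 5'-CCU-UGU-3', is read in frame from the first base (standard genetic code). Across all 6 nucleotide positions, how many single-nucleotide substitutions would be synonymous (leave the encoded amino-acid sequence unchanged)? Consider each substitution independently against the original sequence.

4

Codon 1 (CCU, Pro): 3 synonymous substitutions.
Codon 2 (UGU, Cys): 1 synonymous substitution.
Total: 3 + 1 = 4.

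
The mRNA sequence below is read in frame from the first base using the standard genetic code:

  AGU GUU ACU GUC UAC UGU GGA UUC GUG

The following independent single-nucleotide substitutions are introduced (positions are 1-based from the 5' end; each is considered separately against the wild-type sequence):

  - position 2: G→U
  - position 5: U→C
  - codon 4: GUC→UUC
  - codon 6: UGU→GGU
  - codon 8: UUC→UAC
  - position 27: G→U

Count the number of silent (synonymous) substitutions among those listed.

1

Codon 1: AGU (Ser) → AUU (Ile) — missense.
Codon 2: GUU (Val) → GCU (Ala) — missense.
Codon 4: GUC (Val) → UUC (Phe) — missense.
Codon 6: UGU (Cys) → GGU (Gly) — missense.
Codon 8: UUC (Phe) → UAC (Tyr) — missense.
Codon 9: GUG (Val) → GUU (Val) — synonymous.
Synonymous: 1 of 6.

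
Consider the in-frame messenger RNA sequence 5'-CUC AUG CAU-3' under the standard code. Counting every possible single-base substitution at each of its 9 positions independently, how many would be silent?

4

Codon 1 (CUC, Leu): 3 synonymous substitutions.
Codon 2 (AUG, Met): 0 synonymous substitutions.
Codon 3 (CAU, His): 1 synonymous substitution.
Total: 3 + 0 + 1 = 4.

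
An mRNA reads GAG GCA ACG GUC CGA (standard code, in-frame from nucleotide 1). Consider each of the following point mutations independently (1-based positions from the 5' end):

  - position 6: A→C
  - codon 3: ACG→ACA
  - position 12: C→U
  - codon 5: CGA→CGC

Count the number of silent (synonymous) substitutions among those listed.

4

Codon 2: GCA (Ala) → GCC (Ala) — synonymous.
Codon 3: ACG (Thr) → ACA (Thr) — synonymous.
Codon 4: GUC (Val) → GUU (Val) — synonymous.
Codon 5: CGA (Arg) → CGC (Arg) — synonymous.
Synonymous: 4 of 4.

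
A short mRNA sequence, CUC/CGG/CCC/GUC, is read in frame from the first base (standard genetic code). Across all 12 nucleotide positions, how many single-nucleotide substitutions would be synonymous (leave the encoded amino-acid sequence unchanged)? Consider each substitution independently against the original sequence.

13

Codon 1 (CUC, Leu): 3 synonymous substitutions.
Codon 2 (CGG, Arg): 4 synonymous substitutions.
Codon 3 (CCC, Pro): 3 synonymous substitutions.
Codon 4 (GUC, Val): 3 synonymous substitutions.
Total: 3 + 4 + 3 + 3 = 13.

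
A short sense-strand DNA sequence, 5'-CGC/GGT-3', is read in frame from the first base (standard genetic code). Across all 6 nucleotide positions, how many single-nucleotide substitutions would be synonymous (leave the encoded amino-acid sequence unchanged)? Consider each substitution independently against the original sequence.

Codon 1 (CGC, Arg): 3 synonymous substitutions.
Codon 2 (GGT, Gly): 3 synonymous substitutions.
Total: 3 + 3 = 6.

6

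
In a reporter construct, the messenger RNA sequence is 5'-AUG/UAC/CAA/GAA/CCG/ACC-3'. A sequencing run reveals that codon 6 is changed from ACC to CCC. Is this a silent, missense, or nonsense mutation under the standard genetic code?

Position 16 falls in codon 6: ACC → Thr.
After the substitution the codon is CCC → Pro.
Thr ≠ Pro, so this is a missense mutation.

missense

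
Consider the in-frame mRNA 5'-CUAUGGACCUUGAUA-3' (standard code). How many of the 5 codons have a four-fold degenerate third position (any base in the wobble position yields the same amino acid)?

Codon 1 CUA (Leu): third position 4-fold.
Codon 2 UGG (Trp): third position 1-fold.
Codon 3 ACC (Thr): third position 4-fold.
Codon 4 UUG (Leu): third position 2-fold.
Codon 5 AUA (Ile): third position 3-fold.
Four-fold degenerate third positions: 2.

2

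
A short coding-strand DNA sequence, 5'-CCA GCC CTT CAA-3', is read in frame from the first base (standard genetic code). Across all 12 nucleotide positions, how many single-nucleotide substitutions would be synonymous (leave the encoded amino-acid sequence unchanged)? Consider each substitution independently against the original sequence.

10

Codon 1 (CCA, Pro): 3 synonymous substitutions.
Codon 2 (GCC, Ala): 3 synonymous substitutions.
Codon 3 (CTT, Leu): 3 synonymous substitutions.
Codon 4 (CAA, Gln): 1 synonymous substitution.
Total: 3 + 3 + 3 + 1 = 10.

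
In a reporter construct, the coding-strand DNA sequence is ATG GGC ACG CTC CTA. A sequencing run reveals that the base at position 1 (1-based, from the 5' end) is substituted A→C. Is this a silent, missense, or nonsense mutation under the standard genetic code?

missense

Position 1 falls in codon 1: ATG → Met.
After the substitution the codon is CTG → Leu.
Met ≠ Leu, so this is a missense mutation.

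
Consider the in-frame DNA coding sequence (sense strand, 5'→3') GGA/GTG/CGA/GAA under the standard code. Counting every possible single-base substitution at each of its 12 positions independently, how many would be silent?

11

Codon 1 (GGA, Gly): 3 synonymous substitutions.
Codon 2 (GTG, Val): 3 synonymous substitutions.
Codon 3 (CGA, Arg): 4 synonymous substitutions.
Codon 4 (GAA, Glu): 1 synonymous substitution.
Total: 3 + 3 + 4 + 1 = 11.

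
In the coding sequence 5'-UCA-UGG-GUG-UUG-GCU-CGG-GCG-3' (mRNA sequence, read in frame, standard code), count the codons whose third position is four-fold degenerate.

Codon 1 UCA (Ser): third position 4-fold.
Codon 2 UGG (Trp): third position 1-fold.
Codon 3 GUG (Val): third position 4-fold.
Codon 4 UUG (Leu): third position 2-fold.
Codon 5 GCU (Ala): third position 4-fold.
Codon 6 CGG (Arg): third position 4-fold.
Codon 7 GCG (Ala): third position 4-fold.
Four-fold degenerate third positions: 5.

5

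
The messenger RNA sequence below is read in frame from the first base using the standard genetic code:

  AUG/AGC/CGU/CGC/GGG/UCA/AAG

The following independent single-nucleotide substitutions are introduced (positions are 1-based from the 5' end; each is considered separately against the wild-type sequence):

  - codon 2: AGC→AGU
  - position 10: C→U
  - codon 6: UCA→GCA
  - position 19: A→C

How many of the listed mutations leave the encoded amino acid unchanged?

1

Codon 2: AGC (Ser) → AGU (Ser) — synonymous.
Codon 4: CGC (Arg) → UGC (Cys) — missense.
Codon 6: UCA (Ser) → GCA (Ala) — missense.
Codon 7: AAG (Lys) → CAG (Gln) — missense.
Synonymous: 1 of 4.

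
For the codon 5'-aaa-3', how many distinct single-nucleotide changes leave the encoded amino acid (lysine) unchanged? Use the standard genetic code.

Position 1: none → 0 synonymous.
Position 2: none → 0 synonymous.
Position 3: AAG → 1 synonymous.
Total: 0 + 0 + 1 = 1.

1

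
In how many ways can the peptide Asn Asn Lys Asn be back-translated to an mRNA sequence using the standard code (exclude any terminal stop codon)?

Asn: 2 codons.
Asn: 2 codons.
Lys: 2 codons.
Asn: 2 codons.
2 × 2 × 2 × 2 = 16.

16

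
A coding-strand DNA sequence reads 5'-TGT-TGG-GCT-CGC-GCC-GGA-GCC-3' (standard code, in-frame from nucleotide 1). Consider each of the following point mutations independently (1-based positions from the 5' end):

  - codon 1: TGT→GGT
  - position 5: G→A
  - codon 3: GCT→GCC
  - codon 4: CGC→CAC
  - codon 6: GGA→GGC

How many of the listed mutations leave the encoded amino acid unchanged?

2

Codon 1: TGT (Cys) → GGT (Gly) — missense.
Codon 2: TGG (Trp) → TAG (Stop) — nonsense.
Codon 3: GCT (Ala) → GCC (Ala) — synonymous.
Codon 4: CGC (Arg) → CAC (His) — missense.
Codon 6: GGA (Gly) → GGC (Gly) — synonymous.
Synonymous: 2 of 5.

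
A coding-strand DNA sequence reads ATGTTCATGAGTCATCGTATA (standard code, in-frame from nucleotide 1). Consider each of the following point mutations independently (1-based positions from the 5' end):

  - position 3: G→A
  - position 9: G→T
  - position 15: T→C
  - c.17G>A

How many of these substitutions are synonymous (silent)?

Codon 1: ATG (Met) → ATA (Ile) — missense.
Codon 3: ATG (Met) → ATT (Ile) — missense.
Codon 5: CAT (His) → CAC (His) — synonymous.
Codon 6: CGT (Arg) → CAT (His) — missense.
Synonymous: 1 of 4.

1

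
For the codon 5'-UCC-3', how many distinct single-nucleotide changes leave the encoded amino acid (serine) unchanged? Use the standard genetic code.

3

Position 1: none → 0 synonymous.
Position 2: none → 0 synonymous.
Position 3: UCU, UCA, UCG → 3 synonymous.
Total: 0 + 0 + 3 = 3.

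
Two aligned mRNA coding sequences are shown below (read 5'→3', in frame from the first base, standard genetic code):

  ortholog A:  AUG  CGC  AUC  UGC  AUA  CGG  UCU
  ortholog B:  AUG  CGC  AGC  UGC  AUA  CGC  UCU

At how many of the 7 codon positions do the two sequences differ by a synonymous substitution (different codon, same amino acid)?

Codon 1: AUG Met / AUG Met — identical.
Codon 2: CGC Arg / CGC Arg — identical.
Codon 3: AUC Ile / AGC Ser — nonsynonymous.
Codon 4: UGC Cys / UGC Cys — identical.
Codon 5: AUA Ile / AUA Ile — identical.
Codon 6: CGG Arg / CGC Arg — synonymous.
Codon 7: UCU Ser / UCU Ser — identical.
Synonymous differences: 1.

1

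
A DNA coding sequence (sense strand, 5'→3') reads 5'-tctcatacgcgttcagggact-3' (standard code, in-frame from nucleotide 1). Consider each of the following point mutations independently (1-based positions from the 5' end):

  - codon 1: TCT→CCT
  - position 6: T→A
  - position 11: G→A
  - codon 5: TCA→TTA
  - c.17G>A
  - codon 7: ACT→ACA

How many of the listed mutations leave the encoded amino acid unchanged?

Codon 1: TCT (Ser) → CCT (Pro) — missense.
Codon 2: CAT (His) → CAA (Gln) — missense.
Codon 4: CGT (Arg) → CAT (His) — missense.
Codon 5: TCA (Ser) → TTA (Leu) — missense.
Codon 6: GGG (Gly) → GAG (Glu) — missense.
Codon 7: ACT (Thr) → ACA (Thr) — synonymous.
Synonymous: 1 of 6.

1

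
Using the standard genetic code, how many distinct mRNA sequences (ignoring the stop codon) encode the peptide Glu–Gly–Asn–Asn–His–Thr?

256

Glu: 2 codons.
Gly: 4 codons.
Asn: 2 codons.
Asn: 2 codons.
His: 2 codons.
Thr: 4 codons.
2 × 4 × 2 × 2 × 2 × 4 = 256.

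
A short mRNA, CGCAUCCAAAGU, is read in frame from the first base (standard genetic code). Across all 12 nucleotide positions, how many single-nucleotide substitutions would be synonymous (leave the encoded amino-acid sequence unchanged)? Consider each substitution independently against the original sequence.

Codon 1 (CGC, Arg): 3 synonymous substitutions.
Codon 2 (AUC, Ile): 2 synonymous substitutions.
Codon 3 (CAA, Gln): 1 synonymous substitution.
Codon 4 (AGU, Ser): 1 synonymous substitution.
Total: 3 + 2 + 1 + 1 = 7.

7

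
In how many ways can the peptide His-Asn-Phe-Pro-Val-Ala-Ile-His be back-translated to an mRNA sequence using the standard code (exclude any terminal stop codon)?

His: 2 codons.
Asn: 2 codons.
Phe: 2 codons.
Pro: 4 codons.
Val: 4 codons.
Ala: 4 codons.
Ile: 3 codons.
His: 2 codons.
2 × 2 × 2 × 4 × 4 × 4 × 3 × 2 = 3072.

3072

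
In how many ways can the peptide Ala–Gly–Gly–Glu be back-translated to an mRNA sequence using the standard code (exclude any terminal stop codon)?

128

Ala: 4 codons.
Gly: 4 codons.
Gly: 4 codons.
Glu: 2 codons.
4 × 4 × 4 × 2 = 128.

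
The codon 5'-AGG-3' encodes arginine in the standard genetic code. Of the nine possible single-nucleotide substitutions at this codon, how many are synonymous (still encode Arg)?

2

Position 1: CGG → 1 synonymous.
Position 2: none → 0 synonymous.
Position 3: AGA → 1 synonymous.
Total: 1 + 0 + 1 = 2.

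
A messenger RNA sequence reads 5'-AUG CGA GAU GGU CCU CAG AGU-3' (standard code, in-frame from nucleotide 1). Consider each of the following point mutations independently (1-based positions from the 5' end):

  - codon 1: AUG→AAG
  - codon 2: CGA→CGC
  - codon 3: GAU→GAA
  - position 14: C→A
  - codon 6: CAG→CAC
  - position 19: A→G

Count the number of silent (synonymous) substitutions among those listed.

Codon 1: AUG (Met) → AAG (Lys) — missense.
Codon 2: CGA (Arg) → CGC (Arg) — synonymous.
Codon 3: GAU (Asp) → GAA (Glu) — missense.
Codon 5: CCU (Pro) → CAU (His) — missense.
Codon 6: CAG (Gln) → CAC (His) — missense.
Codon 7: AGU (Ser) → GGU (Gly) — missense.
Synonymous: 1 of 6.

1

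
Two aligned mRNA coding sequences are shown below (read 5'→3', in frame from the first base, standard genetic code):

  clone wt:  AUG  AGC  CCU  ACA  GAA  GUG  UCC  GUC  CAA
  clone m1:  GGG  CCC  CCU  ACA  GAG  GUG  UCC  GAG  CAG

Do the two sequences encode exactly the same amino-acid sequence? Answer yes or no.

no

Codon 1: AUG Met / GGG Gly — nonsynonymous.
Codon 2: AGC Ser / CCC Pro — nonsynonymous.
Codon 3: CCU Pro / CCU Pro — identical.
Codon 4: ACA Thr / ACA Thr — identical.
Codon 5: GAA Glu / GAG Glu — synonymous.
Codon 6: GUG Val / GUG Val — identical.
Codon 7: UCC Ser / UCC Ser — identical.
Codon 8: GUC Val / GAG Glu — nonsynonymous.
Codon 9: CAA Gln / CAG Gln — synonymous.
Nonsynonymous differences: 3 → different protein.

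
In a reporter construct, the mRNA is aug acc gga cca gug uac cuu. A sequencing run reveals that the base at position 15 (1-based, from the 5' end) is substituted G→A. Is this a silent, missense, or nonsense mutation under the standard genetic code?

Position 15 falls in codon 5: GUG → Val.
After the substitution the codon is GUA → Val.
Both encode Val, so the change is synonymous.

silent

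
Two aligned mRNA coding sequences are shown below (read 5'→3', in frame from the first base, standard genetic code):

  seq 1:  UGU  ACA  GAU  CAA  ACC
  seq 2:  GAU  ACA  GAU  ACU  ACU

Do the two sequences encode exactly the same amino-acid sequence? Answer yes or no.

no

Codon 1: UGU Cys / GAU Asp — nonsynonymous.
Codon 2: ACA Thr / ACA Thr — identical.
Codon 3: GAU Asp / GAU Asp — identical.
Codon 4: CAA Gln / ACU Thr — nonsynonymous.
Codon 5: ACC Thr / ACU Thr — synonymous.
Nonsynonymous differences: 2 → different protein.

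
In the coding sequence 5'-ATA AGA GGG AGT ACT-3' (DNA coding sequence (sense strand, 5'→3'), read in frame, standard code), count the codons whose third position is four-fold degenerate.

2

Codon 1 ATA (Ile): third position 3-fold.
Codon 2 AGA (Arg): third position 2-fold.
Codon 3 GGG (Gly): third position 4-fold.
Codon 4 AGT (Ser): third position 2-fold.
Codon 5 ACT (Thr): third position 4-fold.
Four-fold degenerate third positions: 2.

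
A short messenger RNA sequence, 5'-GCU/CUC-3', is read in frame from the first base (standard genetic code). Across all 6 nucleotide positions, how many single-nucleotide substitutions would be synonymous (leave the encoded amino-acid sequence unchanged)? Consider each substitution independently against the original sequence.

Codon 1 (GCU, Ala): 3 synonymous substitutions.
Codon 2 (CUC, Leu): 3 synonymous substitutions.
Total: 3 + 3 = 6.

6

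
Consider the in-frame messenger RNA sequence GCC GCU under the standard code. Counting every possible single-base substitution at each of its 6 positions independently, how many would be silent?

6

Codon 1 (GCC, Ala): 3 synonymous substitutions.
Codon 2 (GCU, Ala): 3 synonymous substitutions.
Total: 3 + 3 = 6.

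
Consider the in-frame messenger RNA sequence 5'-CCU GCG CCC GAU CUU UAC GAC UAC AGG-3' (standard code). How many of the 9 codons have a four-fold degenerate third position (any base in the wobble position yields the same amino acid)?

4

Codon 1 CCU (Pro): third position 4-fold.
Codon 2 GCG (Ala): third position 4-fold.
Codon 3 CCC (Pro): third position 4-fold.
Codon 4 GAU (Asp): third position 2-fold.
Codon 5 CUU (Leu): third position 4-fold.
Codon 6 UAC (Tyr): third position 2-fold.
Codon 7 GAC (Asp): third position 2-fold.
Codon 8 UAC (Tyr): third position 2-fold.
Codon 9 AGG (Arg): third position 2-fold.
Four-fold degenerate third positions: 4.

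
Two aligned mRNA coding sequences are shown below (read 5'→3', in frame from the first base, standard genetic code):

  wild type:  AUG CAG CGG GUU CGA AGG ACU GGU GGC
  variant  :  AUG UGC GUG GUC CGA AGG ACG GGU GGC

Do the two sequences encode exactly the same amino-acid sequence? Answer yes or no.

no

Codon 1: AUG Met / AUG Met — identical.
Codon 2: CAG Gln / UGC Cys — nonsynonymous.
Codon 3: CGG Arg / GUG Val — nonsynonymous.
Codon 4: GUU Val / GUC Val — synonymous.
Codon 5: CGA Arg / CGA Arg — identical.
Codon 6: AGG Arg / AGG Arg — identical.
Codon 7: ACU Thr / ACG Thr — synonymous.
Codon 8: GGU Gly / GGU Gly — identical.
Codon 9: GGC Gly / GGC Gly — identical.
Nonsynonymous differences: 2 → different protein.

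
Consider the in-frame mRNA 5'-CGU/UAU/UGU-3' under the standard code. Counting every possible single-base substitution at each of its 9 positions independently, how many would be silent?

Codon 1 (CGU, Arg): 3 synonymous substitutions.
Codon 2 (UAU, Tyr): 1 synonymous substitution.
Codon 3 (UGU, Cys): 1 synonymous substitution.
Total: 3 + 1 + 1 = 5.

5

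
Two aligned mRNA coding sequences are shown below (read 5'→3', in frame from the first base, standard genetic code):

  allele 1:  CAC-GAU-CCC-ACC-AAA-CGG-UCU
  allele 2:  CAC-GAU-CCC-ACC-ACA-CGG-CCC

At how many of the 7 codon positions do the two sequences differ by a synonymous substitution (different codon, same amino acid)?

Codon 1: CAC His / CAC His — identical.
Codon 2: GAU Asp / GAU Asp — identical.
Codon 3: CCC Pro / CCC Pro — identical.
Codon 4: ACC Thr / ACC Thr — identical.
Codon 5: AAA Lys / ACA Thr — nonsynonymous.
Codon 6: CGG Arg / CGG Arg — identical.
Codon 7: UCU Ser / CCC Pro — nonsynonymous.
Synonymous differences: 0.

0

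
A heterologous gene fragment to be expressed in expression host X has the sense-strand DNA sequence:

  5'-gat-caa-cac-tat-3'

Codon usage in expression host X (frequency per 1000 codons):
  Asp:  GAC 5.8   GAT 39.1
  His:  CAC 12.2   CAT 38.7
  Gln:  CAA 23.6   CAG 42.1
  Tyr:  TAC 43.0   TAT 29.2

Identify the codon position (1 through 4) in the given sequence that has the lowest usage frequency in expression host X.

3

Codon 1 GAT (Asp): 39.1 per 1000.
Codon 2 CAA (Gln): 23.6 per 1000.
Codon 3 CAC (His): 12.2 per 1000.
Codon 4 TAT (Tyr): 29.2 per 1000.
Lowest frequency is 12.2 at codon 3.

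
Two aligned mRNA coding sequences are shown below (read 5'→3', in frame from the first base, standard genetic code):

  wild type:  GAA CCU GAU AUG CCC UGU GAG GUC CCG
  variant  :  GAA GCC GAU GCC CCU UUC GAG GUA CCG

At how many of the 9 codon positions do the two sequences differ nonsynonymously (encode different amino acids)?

3

Codon 1: GAA Glu / GAA Glu — identical.
Codon 2: CCU Pro / GCC Ala — nonsynonymous.
Codon 3: GAU Asp / GAU Asp — identical.
Codon 4: AUG Met / GCC Ala — nonsynonymous.
Codon 5: CCC Pro / CCU Pro — synonymous.
Codon 6: UGU Cys / UUC Phe — nonsynonymous.
Codon 7: GAG Glu / GAG Glu — identical.
Codon 8: GUC Val / GUA Val — synonymous.
Codon 9: CCG Pro / CCG Pro — identical.
Nonsynonymous differences: 3.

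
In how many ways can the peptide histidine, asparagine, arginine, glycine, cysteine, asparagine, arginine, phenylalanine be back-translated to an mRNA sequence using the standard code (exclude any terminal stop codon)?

4608

His: 2 codons.
Asn: 2 codons.
Arg: 6 codons.
Gly: 4 codons.
Cys: 2 codons.
Asn: 2 codons.
Arg: 6 codons.
Phe: 2 codons.
2 × 2 × 6 × 4 × 2 × 2 × 6 × 2 = 4608.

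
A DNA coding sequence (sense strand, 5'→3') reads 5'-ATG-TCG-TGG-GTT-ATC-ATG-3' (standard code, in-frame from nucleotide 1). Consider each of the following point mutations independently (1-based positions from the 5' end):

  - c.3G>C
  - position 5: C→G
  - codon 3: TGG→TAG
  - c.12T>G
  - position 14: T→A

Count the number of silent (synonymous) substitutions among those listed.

1

Codon 1: ATG (Met) → ATC (Ile) — missense.
Codon 2: TCG (Ser) → TGG (Trp) — missense.
Codon 3: TGG (Trp) → TAG (Stop) — nonsense.
Codon 4: GTT (Val) → GTG (Val) — synonymous.
Codon 5: ATC (Ile) → AAC (Asn) — missense.
Synonymous: 1 of 5.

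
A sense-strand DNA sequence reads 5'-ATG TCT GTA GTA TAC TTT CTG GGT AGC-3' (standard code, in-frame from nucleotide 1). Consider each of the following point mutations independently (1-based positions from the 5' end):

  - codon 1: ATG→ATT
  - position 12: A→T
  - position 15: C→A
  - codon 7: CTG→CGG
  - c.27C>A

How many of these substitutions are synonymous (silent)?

1

Codon 1: ATG (Met) → ATT (Ile) — missense.
Codon 4: GTA (Val) → GTT (Val) — synonymous.
Codon 5: TAC (Tyr) → TAA (Stop) — nonsense.
Codon 7: CTG (Leu) → CGG (Arg) — missense.
Codon 9: AGC (Ser) → AGA (Arg) — missense.
Synonymous: 1 of 5.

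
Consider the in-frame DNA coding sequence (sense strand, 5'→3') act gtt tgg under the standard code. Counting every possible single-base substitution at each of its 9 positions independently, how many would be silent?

Codon 1 (ACT, Thr): 3 synonymous substitutions.
Codon 2 (GTT, Val): 3 synonymous substitutions.
Codon 3 (TGG, Trp): 0 synonymous substitutions.
Total: 3 + 3 + 0 = 6.

6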